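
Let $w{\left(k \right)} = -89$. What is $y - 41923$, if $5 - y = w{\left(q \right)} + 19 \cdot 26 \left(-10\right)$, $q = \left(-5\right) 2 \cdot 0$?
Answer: $-36889$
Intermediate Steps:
$q = 0$ ($q = \left(-10\right) 0 = 0$)
$y = 5034$ ($y = 5 - \left(-89 + 19 \cdot 26 \left(-10\right)\right) = 5 - \left(-89 + 494 \left(-10\right)\right) = 5 - \left(-89 - 4940\right) = 5 - -5029 = 5 + 5029 = 5034$)
$y - 41923 = 5034 - 41923 = -36889$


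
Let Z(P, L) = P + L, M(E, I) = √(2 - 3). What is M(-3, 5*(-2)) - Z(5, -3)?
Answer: -2 + I ≈ -2.0 + 1.0*I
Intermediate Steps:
M(E, I) = I (M(E, I) = √(-1) = I)
Z(P, L) = L + P
M(-3, 5*(-2)) - Z(5, -3) = I - (-3 + 5) = I - 1*2 = I - 2 = -2 + I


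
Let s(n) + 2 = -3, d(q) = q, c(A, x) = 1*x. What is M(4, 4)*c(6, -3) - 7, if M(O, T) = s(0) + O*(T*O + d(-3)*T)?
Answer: -40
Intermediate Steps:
c(A, x) = x
s(n) = -5 (s(n) = -2 - 3 = -5)
M(O, T) = -5 + O*(-3*T + O*T) (M(O, T) = -5 + O*(T*O - 3*T) = -5 + O*(O*T - 3*T) = -5 + O*(-3*T + O*T))
M(4, 4)*c(6, -3) - 7 = (-5 + 4*4² - 3*4*4)*(-3) - 7 = (-5 + 4*16 - 48)*(-3) - 7 = (-5 + 64 - 48)*(-3) - 7 = 11*(-3) - 7 = -33 - 7 = -40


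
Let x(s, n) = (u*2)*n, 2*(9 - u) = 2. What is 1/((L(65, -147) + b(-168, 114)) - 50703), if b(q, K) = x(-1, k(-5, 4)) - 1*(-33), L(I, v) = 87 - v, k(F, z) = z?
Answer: -1/50372 ≈ -1.9852e-5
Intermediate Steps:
u = 8 (u = 9 - 1/2*2 = 9 - 1 = 8)
x(s, n) = 16*n (x(s, n) = (8*2)*n = 16*n)
b(q, K) = 97 (b(q, K) = 16*4 - 1*(-33) = 64 + 33 = 97)
1/((L(65, -147) + b(-168, 114)) - 50703) = 1/(((87 - 1*(-147)) + 97) - 50703) = 1/(((87 + 147) + 97) - 50703) = 1/((234 + 97) - 50703) = 1/(331 - 50703) = 1/(-50372) = -1/50372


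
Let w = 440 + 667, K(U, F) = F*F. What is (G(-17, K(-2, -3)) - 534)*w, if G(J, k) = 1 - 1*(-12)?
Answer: -576747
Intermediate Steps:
K(U, F) = F²
G(J, k) = 13 (G(J, k) = 1 + 12 = 13)
w = 1107
(G(-17, K(-2, -3)) - 534)*w = (13 - 534)*1107 = -521*1107 = -576747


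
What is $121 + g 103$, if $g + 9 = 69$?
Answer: $6301$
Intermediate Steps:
$g = 60$ ($g = -9 + 69 = 60$)
$121 + g 103 = 121 + 60 \cdot 103 = 121 + 6180 = 6301$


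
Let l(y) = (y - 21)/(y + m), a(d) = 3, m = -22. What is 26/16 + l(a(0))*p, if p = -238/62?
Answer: -9479/4712 ≈ -2.0117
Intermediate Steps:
p = -119/31 (p = -238*1/62 = -119/31 ≈ -3.8387)
l(y) = (-21 + y)/(-22 + y) (l(y) = (y - 21)/(y - 22) = (-21 + y)/(-22 + y))
26/16 + l(a(0))*p = 26/16 + ((-21 + 3)/(-22 + 3))*(-119/31) = 26*(1/16) + (-18/(-19))*(-119/31) = 13/8 - 1/19*(-18)*(-119/31) = 13/8 + (18/19)*(-119/31) = 13/8 - 2142/589 = -9479/4712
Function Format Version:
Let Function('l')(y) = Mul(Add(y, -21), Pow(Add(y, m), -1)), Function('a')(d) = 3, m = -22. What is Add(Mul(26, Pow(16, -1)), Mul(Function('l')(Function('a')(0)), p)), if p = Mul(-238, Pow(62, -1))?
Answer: Rational(-9479, 4712) ≈ -2.0117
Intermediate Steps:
p = Rational(-119, 31) (p = Mul(-238, Rational(1, 62)) = Rational(-119, 31) ≈ -3.8387)
Function('l')(y) = Mul(Pow(Add(-22, y), -1), Add(-21, y)) (Function('l')(y) = Mul(Add(y, -21), Pow(Add(y, -22), -1)) = Mul(Add(-21, y), Pow(Add(-22, y), -1)) = Mul(Pow(Add(-22, y), -1), Add(-21, y)))
Add(Mul(26, Pow(16, -1)), Mul(Function('l')(Function('a')(0)), p)) = Add(Mul(26, Pow(16, -1)), Mul(Mul(Pow(Add(-22, 3), -1), Add(-21, 3)), Rational(-119, 31))) = Add(Mul(26, Rational(1, 16)), Mul(Mul(Pow(-19, -1), -18), Rational(-119, 31))) = Add(Rational(13, 8), Mul(Mul(Rational(-1, 19), -18), Rational(-119, 31))) = Add(Rational(13, 8), Mul(Rational(18, 19), Rational(-119, 31))) = Add(Rational(13, 8), Rational(-2142, 589)) = Rational(-9479, 4712)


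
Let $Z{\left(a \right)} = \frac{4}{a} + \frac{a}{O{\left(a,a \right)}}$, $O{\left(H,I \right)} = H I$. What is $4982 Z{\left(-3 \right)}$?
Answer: $- \frac{24910}{3} \approx -8303.3$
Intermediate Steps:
$Z{\left(a \right)} = \frac{5}{a}$ ($Z{\left(a \right)} = \frac{4}{a} + \frac{a}{a a} = \frac{4}{a} + \frac{a}{a^{2}} = \frac{4}{a} + \frac{1}{a} = \frac{5}{a}$)
$4982 Z{\left(-3 \right)} = 4982 \frac{5}{-3} = 4982 \cdot 5 \left(- \frac{1}{3}\right) = 4982 \left(- \frac{5}{3}\right) = - \frac{24910}{3}$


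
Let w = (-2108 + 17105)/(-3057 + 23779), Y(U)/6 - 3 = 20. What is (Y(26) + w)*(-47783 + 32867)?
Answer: -21439012914/10361 ≈ -2.0692e+6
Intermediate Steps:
Y(U) = 138 (Y(U) = 18 + 6*20 = 18 + 120 = 138)
w = 14997/20722 ≈ 0.72372
(Y(26) + w)*(-47783 + 32867) = (138 + 14997/20722)*(-47783 + 32867) = (2874633/20722)*(-14916) = -21439012914/10361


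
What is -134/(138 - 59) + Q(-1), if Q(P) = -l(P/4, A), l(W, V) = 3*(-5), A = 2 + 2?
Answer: 1051/79 ≈ 13.304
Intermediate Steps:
A = 4
l(W, V) = -15
Q(P) = 15 (Q(P) = -1*(-15) = 15)
-134/(138 - 59) + Q(-1) = -134/(138 - 59) + 15 = -134/79 + 15 = 1051/79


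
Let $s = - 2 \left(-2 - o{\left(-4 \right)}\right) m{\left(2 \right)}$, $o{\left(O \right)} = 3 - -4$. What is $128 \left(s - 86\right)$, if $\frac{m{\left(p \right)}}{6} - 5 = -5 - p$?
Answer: $-38656$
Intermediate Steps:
$o{\left(O \right)} = 7$ ($o{\left(O \right)} = 3 + 4 = 7$)
$m{\left(p \right)} = - 6 p$ ($m{\left(p \right)} = 30 + 6 \left(-5 - p\right) = 30 - \left(30 + 6 p\right) = - 6 p$)
$s = -216$ ($s = - 2 \left(-2 - 7\right) \left(\left(-6\right) 2\right) = - 2 \left(-2 - 7\right) \left(-12\right) = \left(-2\right) \left(-9\right) \left(-12\right) = 18 \left(-12\right) = -216$)
$128 \left(s - 86\right) = 128 \left(-216 - 86\right) = 128 \left(-302\right) = -38656$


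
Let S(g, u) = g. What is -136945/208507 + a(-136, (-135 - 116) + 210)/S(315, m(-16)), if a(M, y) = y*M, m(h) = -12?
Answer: 1119497357/65679705 ≈ 17.045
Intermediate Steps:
a(M, y) = M*y
-136945/208507 + a(-136, (-135 - 116) + 210)/S(315, m(-16)) = -136945/208507 - 136*((-135 - 116) + 210)/315 = -136945*1/208507 - 136*(-251 + 210)*(1/315) = -136945/208507 - 136*(-41)*(1/315) = -136945/208507 + 5576*(1/315) = -136945/208507 + 5576/315 = 1119497357/65679705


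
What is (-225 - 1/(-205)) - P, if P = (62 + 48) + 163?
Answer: -102089/205 ≈ -498.00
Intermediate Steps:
P = 273 (P = 110 + 163 = 273)
(-225 - 1/(-205)) - P = (-225 - 1/(-205)) - 1*273 = (-225 - 1*(-1/205)) - 273 = (-225 + 1/205) - 273 = -46124/205 - 273 = -102089/205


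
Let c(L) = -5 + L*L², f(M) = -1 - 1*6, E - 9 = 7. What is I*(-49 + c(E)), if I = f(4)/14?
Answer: -2021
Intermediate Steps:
E = 16 (E = 9 + 7 = 16)
f(M) = -7 (f(M) = -1 - 6 = -7)
I = -½ (I = -7/14 = -7*1/14 = -½ ≈ -0.50000)
c(L) = -5 + L³
I*(-49 + c(E)) = -(-49 + (-5 + 16³))/2 = -(-49 + (-5 + 4096))/2 = -(-49 + 4091)/2 = -½*4042 = -2021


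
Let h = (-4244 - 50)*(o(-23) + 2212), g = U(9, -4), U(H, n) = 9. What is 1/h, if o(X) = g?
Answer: -1/9536974 ≈ -1.0486e-7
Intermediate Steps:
g = 9
o(X) = 9
h = -9536974 (h = (-4244 - 50)*(9 + 2212) = -4294*2221 = -9536974)
1/h = 1/(-9536974) = -1/9536974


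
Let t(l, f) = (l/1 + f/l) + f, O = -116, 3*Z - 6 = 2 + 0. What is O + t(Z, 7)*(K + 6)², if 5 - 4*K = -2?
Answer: 238951/384 ≈ 622.27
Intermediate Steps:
Z = 8/3 (Z = 2 + (2 + 0)/3 = 2 + (⅓)*2 = 2 + ⅔ = 8/3 ≈ 2.6667)
K = 7/4 (K = 5/4 - ¼*(-2) = 5/4 + ½ = 7/4 ≈ 1.7500)
t(l, f) = f + l + f/l (t(l, f) = (l*1 + f/l) + f = (l + f/l) + f = f + l + f/l)
O + t(Z, 7)*(K + 6)² = -116 + (7 + 8/3 + 7/(8/3))*(7/4 + 6)² = -116 + (7 + 8/3 + 7*(3/8))*(31/4)² = -116 + (7 + 8/3 + 21/8)*(961/16) = -116 + (295/24)*(961/16) = -116 + 283495/384 = 238951/384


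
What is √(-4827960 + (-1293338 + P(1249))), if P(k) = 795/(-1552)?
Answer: I*√921524763227/388 ≈ 2474.1*I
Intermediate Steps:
P(k) = -795/1552 (P(k) = 795*(-1/1552) = -795/1552)
√(-4827960 + (-1293338 + P(1249))) = √(-4827960 + (-1293338 - 795/1552)) = √(-4827960 - 2007261371/1552) = √(-9500255291/1552) = I*√921524763227/388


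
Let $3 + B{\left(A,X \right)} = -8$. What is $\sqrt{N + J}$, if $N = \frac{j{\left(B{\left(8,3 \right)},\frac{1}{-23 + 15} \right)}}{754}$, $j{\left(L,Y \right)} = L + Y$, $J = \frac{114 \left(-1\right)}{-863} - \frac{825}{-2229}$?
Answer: $\frac{3 \sqrt{50640942884768951}}{966943172} \approx 0.69819$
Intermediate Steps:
$B{\left(A,X \right)} = -11$ ($B{\left(A,X \right)} = -3 - 8 = -11$)
$J = \frac{322027}{641209}$ ($J = \left(-114\right) \left(- \frac{1}{863}\right) - - \frac{275}{743} = \frac{114}{863} + \frac{275}{743} = \frac{322027}{641209} \approx 0.50222$)
$N = - \frac{89}{6032}$ ($N = \frac{-11 + \frac{1}{-23 + 15}}{754} = \left(-11 + \frac{1}{-8}\right) \frac{1}{754} = \left(-11 - \frac{1}{8}\right) \frac{1}{754} = \left(- \frac{89}{8}\right) \frac{1}{754} = - \frac{89}{6032} \approx -0.014755$)
$\sqrt{N + J} = \sqrt{- \frac{89}{6032} + \frac{322027}{641209}} = \sqrt{\frac{1885399263}{3867772688}} = \frac{3 \sqrt{50640942884768951}}{966943172}$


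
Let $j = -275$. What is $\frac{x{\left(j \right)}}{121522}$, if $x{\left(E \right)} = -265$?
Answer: $- \frac{265}{121522} \approx -0.0021807$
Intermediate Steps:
$\frac{x{\left(j \right)}}{121522} = - \frac{265}{121522}$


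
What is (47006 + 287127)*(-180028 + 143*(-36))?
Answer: -61873412408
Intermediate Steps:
(47006 + 287127)*(-180028 + 143*(-36)) = 334133*(-180028 - 5148) = 334133*(-185176) = -61873412408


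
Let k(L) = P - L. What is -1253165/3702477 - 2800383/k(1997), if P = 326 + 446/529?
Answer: 5483751892588894/3271186561701 ≈ 1676.4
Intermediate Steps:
P = 172900/529 (P = 326 + 446*(1/529) = 326 + 446/529 = 172900/529 ≈ 326.84)
k(L) = 172900/529 - L
-1253165/3702477 - 2800383/k(1997) = -1253165/3702477 - 2800383/(172900/529 - 1*1997) = -1253165*1/3702477 - 2800383/(172900/529 - 1997) = -1253165/3702477 - 2800383/(-883513/529) = -1253165/3702477 - 2800383*(-529/883513) = -1253165/3702477 + 1481402607/883513 = 5483751892588894/3271186561701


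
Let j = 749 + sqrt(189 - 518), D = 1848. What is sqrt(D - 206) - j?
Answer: -749 + sqrt(1642) - I*sqrt(329) ≈ -708.48 - 18.138*I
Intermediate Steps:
j = 749 + I*sqrt(329) (j = 749 + sqrt(-329) = 749 + I*sqrt(329) ≈ 749.0 + 18.138*I)
sqrt(D - 206) - j = sqrt(1848 - 206) - (749 + I*sqrt(329)) = sqrt(1642) + (-749 - I*sqrt(329)) = -749 + sqrt(1642) - I*sqrt(329)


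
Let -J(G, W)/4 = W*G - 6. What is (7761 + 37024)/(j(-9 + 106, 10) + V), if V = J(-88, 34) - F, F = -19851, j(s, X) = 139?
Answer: 44785/31982 ≈ 1.4003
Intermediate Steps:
J(G, W) = 24 - 4*G*W (J(G, W) = -4*(W*G - 6) = -4*(G*W - 6) = -4*(-6 + G*W) = 24 - 4*G*W)
V = 31843 (V = (24 - 4*(-88)*34) - 1*(-19851) = (24 + 11968) + 19851 = 11992 + 19851 = 31843)
(7761 + 37024)/(j(-9 + 106, 10) + V) = (7761 + 37024)/(139 + 31843) = 44785/31982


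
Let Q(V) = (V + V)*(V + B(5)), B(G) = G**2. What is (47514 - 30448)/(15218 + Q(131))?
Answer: 8533/28045 ≈ 0.30426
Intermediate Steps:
Q(V) = 2*V*(25 + V) (Q(V) = (V + V)*(V + 5**2) = (2*V)*(V + 25) = (2*V)*(25 + V) = 2*V*(25 + V))
(47514 - 30448)/(15218 + Q(131)) = (47514 - 30448)/(15218 + 2*131*(25 + 131)) = 17066/(15218 + 2*131*156) = 17066/(15218 + 40872) = 17066/56090 = 17066*(1/56090) = 8533/28045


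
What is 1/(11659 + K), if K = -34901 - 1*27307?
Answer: -1/50549 ≈ -1.9783e-5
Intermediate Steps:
K = -62208 (K = -34901 - 27307 = -62208)
1/(11659 + K) = 1/(11659 - 62208) = 1/(-50549) = -1/50549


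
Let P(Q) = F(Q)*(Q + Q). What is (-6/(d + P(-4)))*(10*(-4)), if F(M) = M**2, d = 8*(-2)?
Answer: -5/3 ≈ -1.6667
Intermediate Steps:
d = -16
P(Q) = 2*Q**3 (P(Q) = Q**2*(Q + Q) = Q**2*(2*Q) = 2*Q**3)
(-6/(d + P(-4)))*(10*(-4)) = (-6/(-16 + 2*(-4)**3))*(10*(-4)) = -6/(-16 + 2*(-64))*(-40) = -6/(-16 - 128)*(-40) = -6/(-144)*(-40) = -6*(-1/144)*(-40) = (1/24)*(-40) = -5/3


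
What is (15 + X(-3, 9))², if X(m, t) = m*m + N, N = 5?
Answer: 841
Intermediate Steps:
X(m, t) = 5 + m² (X(m, t) = m*m + 5 = m² + 5 = 5 + m²)
(15 + X(-3, 9))² = (15 + (5 + (-3)²))² = (15 + (5 + 9))² = (15 + 14)² = 29² = 841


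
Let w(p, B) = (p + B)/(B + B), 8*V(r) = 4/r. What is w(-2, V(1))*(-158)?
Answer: 237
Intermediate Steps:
V(r) = 1/(2*r) (V(r) = (4/r)/8 = 1/(2*r))
w(p, B) = (B + p)/(2*B) (w(p, B) = (B + p)/((2*B)) = (B + p)*(1/(2*B)) = (B + p)/(2*B))
w(-2, V(1))*(-158) = (((1/2)/1 - 2)/(2*(((1/2)/1))))*(-158) = (((1/2)*1 - 2)/(2*(((1/2)*1))))*(-158) = ((1/2 - 2)/(2*(1/2)))*(-158) = ((1/2)*2*(-3/2))*(-158) = -3/2*(-158) = 237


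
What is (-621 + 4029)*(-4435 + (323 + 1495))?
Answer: -8918736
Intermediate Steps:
(-621 + 4029)*(-4435 + (323 + 1495)) = 3408*(-4435 + 1818) = 3408*(-2617) = -8918736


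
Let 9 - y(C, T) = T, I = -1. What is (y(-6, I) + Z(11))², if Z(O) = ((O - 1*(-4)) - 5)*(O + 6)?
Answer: 32400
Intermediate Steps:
y(C, T) = 9 - T
Z(O) = (-1 + O)*(6 + O) (Z(O) = ((O + 4) - 5)*(6 + O) = ((4 + O) - 5)*(6 + O) = (-1 + O)*(6 + O))
(y(-6, I) + Z(11))² = ((9 - 1*(-1)) + (-6 + 11² + 5*11))² = ((9 + 1) + (-6 + 121 + 55))² = (10 + 170)² = 180² = 32400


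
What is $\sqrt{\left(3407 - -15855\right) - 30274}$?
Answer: $2 i \sqrt{2753} \approx 104.94 i$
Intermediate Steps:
$\sqrt{\left(3407 - -15855\right) - 30274} = \sqrt{\left(3407 + 15855\right) - 30274} = \sqrt{19262 - 30274} = \sqrt{-11012} = 2 i \sqrt{2753}$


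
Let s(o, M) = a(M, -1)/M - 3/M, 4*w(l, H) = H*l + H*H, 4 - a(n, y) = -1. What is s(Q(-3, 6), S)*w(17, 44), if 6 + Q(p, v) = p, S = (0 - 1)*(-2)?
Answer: 671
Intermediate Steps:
a(n, y) = 5 (a(n, y) = 4 - 1*(-1) = 4 + 1 = 5)
S = 2 (S = -1*(-2) = 2)
Q(p, v) = -6 + p
w(l, H) = H²/4 + H*l/4 (w(l, H) = (H*l + H*H)/4 = (H*l + H²)/4 = (H² + H*l)/4 = H²/4 + H*l/4)
s(o, M) = 2/M (s(o, M) = 5/M - 3/M = 2/M)
s(Q(-3, 6), S)*w(17, 44) = (2/2)*((¼)*44*(44 + 17)) = (2*(½))*((¼)*44*61) = 1*671 = 671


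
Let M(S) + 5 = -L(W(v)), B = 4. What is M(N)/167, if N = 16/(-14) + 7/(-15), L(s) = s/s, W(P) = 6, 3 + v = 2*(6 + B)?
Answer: -6/167 ≈ -0.035928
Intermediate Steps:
v = 17 (v = -3 + 2*(6 + 4) = -3 + 2*10 = -3 + 20 = 17)
L(s) = 1
N = -169/105 (N = 16*(-1/14) + 7*(-1/15) = -8/7 - 7/15 = -169/105 ≈ -1.6095)
M(S) = -6 (M(S) = -5 - 1*1 = -5 - 1 = -6)
M(N)/167 = -6/167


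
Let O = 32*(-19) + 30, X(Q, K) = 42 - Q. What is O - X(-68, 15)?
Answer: -688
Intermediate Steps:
O = -578 (O = -608 + 30 = -578)
O - X(-68, 15) = -578 - (42 - 1*(-68)) = -578 - (42 + 68) = -578 - 1*110 = -578 - 110 = -688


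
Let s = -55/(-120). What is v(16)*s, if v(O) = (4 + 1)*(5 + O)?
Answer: 385/8 ≈ 48.125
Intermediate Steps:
v(O) = 25 + 5*O (v(O) = 5*(5 + O) = 25 + 5*O)
s = 11/24 (s = -55*(-1/120) = 11/24 ≈ 0.45833)
v(16)*s = (25 + 5*16)*(11/24) = (25 + 80)*(11/24) = 105*(11/24) = 385/8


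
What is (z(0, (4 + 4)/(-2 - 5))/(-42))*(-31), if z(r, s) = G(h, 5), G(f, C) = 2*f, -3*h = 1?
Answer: -31/63 ≈ -0.49206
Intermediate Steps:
h = -1/3 (h = -1/3*1 = -1/3 ≈ -0.33333)
z(r, s) = -2/3 (z(r, s) = 2*(-1/3) = -2/3)
(z(0, (4 + 4)/(-2 - 5))/(-42))*(-31) = -2/3/(-42)*(-31) = -2/3*(-1/42)*(-31) = (1/63)*(-31) = -31/63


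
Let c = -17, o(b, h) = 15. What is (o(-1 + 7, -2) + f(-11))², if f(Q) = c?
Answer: 4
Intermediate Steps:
f(Q) = -17
(o(-1 + 7, -2) + f(-11))² = (15 - 17)² = (-2)² = 4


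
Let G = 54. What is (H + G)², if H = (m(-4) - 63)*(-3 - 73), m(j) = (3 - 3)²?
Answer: 23444964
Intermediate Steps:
m(j) = 0 (m(j) = 0² = 0)
H = 4788 (H = (0 - 63)*(-3 - 73) = -63*(-76) = 4788)
(H + G)² = (4788 + 54)² = 4842² = 23444964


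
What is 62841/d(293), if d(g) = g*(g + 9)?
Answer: 62841/88486 ≈ 0.71018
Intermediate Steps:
d(g) = g*(9 + g)
62841/d(293) = 62841/((293*(9 + 293))) = 62841/((293*302)) = 62841/88486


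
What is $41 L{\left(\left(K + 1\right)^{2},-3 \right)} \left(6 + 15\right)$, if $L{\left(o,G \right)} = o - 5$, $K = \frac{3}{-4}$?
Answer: $- \frac{68019}{16} \approx -4251.2$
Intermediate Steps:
$K = - \frac{3}{4}$ ($K = 3 \left(- \frac{1}{4}\right) = - \frac{3}{4} \approx -0.75$)
$L{\left(o,G \right)} = -5 + o$
$41 L{\left(\left(K + 1\right)^{2},-3 \right)} \left(6 + 15\right) = 41 \left(-5 + \left(- \frac{3}{4} + 1\right)^{2}\right) \left(6 + 15\right) = 41 \left(-5 + \left(\frac{1}{4}\right)^{2}\right) 21 = 41 \left(-5 + \frac{1}{16}\right) 21 = 41 \left(- \frac{79}{16}\right) 21 = \left(- \frac{3239}{16}\right) 21 = - \frac{68019}{16}$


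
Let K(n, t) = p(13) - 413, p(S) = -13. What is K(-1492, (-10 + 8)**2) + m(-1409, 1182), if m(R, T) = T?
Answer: 756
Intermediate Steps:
K(n, t) = -426 (K(n, t) = -13 - 413 = -426)
K(-1492, (-10 + 8)**2) + m(-1409, 1182) = -426 + 1182 = 756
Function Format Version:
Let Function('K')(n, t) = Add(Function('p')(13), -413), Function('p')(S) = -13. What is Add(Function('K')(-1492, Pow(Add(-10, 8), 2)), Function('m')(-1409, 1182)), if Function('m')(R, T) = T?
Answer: 756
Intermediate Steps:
Function('K')(n, t) = -426 (Function('K')(n, t) = Add(-13, -413) = -426)
Add(Function('K')(-1492, Pow(Add(-10, 8), 2)), Function('m')(-1409, 1182)) = Add(-426, 1182) = 756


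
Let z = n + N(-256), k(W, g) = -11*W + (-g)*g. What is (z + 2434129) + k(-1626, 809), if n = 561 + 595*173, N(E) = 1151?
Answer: 1902181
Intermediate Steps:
n = 103496 (n = 561 + 102935 = 103496)
k(W, g) = -g² - 11*W (k(W, g) = -11*W - g² = -g² - 11*W)
z = 104647 (z = 103496 + 1151 = 104647)
(z + 2434129) + k(-1626, 809) = (104647 + 2434129) + (-1*809² - 11*(-1626)) = 2538776 + (-1*654481 + 17886) = 2538776 + (-654481 + 17886) = 2538776 - 636595 = 1902181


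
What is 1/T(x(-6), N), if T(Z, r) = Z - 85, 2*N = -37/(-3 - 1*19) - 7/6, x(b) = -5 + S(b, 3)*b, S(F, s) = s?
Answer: -1/108 ≈ -0.0092593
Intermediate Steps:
x(b) = -5 + 3*b
N = 17/66 (N = (-37/(-3 - 1*19) - 7/6)/2 = (-37/(-3 - 19) - 7*⅙)/2 = (-37/(-22) - 7/6)/2 = (-37*(-1/22) - 7/6)/2 = (37/22 - 7/6)/2 = (½)*(17/33) = 17/66 ≈ 0.25758)
T(Z, r) = -85 + Z
1/T(x(-6), N) = 1/(-85 + (-5 + 3*(-6))) = 1/(-85 + (-5 - 18)) = 1/(-85 - 23) = 1/(-108) = -1/108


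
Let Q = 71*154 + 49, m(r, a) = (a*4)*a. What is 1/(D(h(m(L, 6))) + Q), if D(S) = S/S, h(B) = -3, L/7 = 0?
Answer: 1/10984 ≈ 9.1042e-5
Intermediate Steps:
L = 0 (L = 7*0 = 0)
m(r, a) = 4*a**2 (m(r, a) = (4*a)*a = 4*a**2)
Q = 10983 (Q = 10934 + 49 = 10983)
D(S) = 1
1/(D(h(m(L, 6))) + Q) = 1/(1 + 10983) = 1/10984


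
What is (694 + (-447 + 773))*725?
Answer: 739500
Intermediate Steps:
(694 + (-447 + 773))*725 = (694 + 326)*725 = 1020*725 = 739500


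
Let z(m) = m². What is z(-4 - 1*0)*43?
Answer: 688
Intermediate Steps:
z(-4 - 1*0)*43 = (-4 - 1*0)²*43 = (-4 + 0)²*43 = (-4)²*43 = 16*43 = 688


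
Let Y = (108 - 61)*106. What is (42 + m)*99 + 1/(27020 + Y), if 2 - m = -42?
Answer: 272465029/32002 ≈ 8514.0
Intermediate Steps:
m = 44 (m = 2 - 1*(-42) = 2 + 42 = 44)
Y = 4982 (Y = 47*106 = 4982)
(42 + m)*99 + 1/(27020 + Y) = (42 + 44)*99 + 1/(27020 + 4982) = 86*99 + 1/32002 = 8514 + 1/32002 = 272465029/32002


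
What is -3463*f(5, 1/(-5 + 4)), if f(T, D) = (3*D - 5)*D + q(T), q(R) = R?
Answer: -45019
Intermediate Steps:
f(T, D) = T + D*(-5 + 3*D) (f(T, D) = (3*D - 5)*D + T = (-5 + 3*D)*D + T = D*(-5 + 3*D) + T = T + D*(-5 + 3*D))
-3463*f(5, 1/(-5 + 4)) = -3463*(5 - 5/(-5 + 4) + 3*(1/(-5 + 4))**2) = -3463*(5 - 5/(-1) + 3*(1/(-1))**2) = -3463*(5 - 5*(-1) + 3*(-1)**2) = -3463*(5 + 5 + 3*1) = -3463*(5 + 5 + 3) = -3463*13 = -45019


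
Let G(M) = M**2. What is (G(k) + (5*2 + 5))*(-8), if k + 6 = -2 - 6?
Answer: -1688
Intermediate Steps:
k = -14 (k = -6 + (-2 - 6) = -6 - 8 = -14)
(G(k) + (5*2 + 5))*(-8) = ((-14)**2 + (5*2 + 5))*(-8) = (196 + (10 + 5))*(-8) = (196 + 15)*(-8) = 211*(-8) = -1688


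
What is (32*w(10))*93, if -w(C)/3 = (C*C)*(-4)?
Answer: 3571200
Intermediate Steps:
w(C) = 12*C**2 (w(C) = -3*C*C*(-4) = -3*C**2*(-4) = -(-12)*C**2 = 12*C**2)
(32*w(10))*93 = (32*(12*10**2))*93 = (32*(12*100))*93 = (32*1200)*93 = 38400*93 = 3571200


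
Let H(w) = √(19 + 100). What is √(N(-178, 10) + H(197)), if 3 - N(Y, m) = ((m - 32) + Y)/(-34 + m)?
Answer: √(-48 + 9*√119)/3 ≈ 2.3612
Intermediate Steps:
N(Y, m) = 3 - (-32 + Y + m)/(-34 + m) (N(Y, m) = 3 - ((m - 32) + Y)/(-34 + m) = 3 - ((-32 + m) + Y)/(-34 + m) = 3 - (-32 + Y + m)/(-34 + m))
H(w) = √119
√(N(-178, 10) + H(197)) = √((-70 - 1*(-178) + 2*10)/(-34 + 10) + √119) = √((-70 + 178 + 20)/(-24) + √119) = √(-1/24*128 + √119) = √(-16/3 + √119)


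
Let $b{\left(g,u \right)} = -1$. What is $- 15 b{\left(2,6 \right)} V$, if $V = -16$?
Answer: $-240$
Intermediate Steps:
$- 15 b{\left(2,6 \right)} V = \left(-15\right) \left(-1\right) \left(-16\right) = 15 \left(-16\right) = -240$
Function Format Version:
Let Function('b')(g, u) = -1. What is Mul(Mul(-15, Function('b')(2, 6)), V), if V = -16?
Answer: -240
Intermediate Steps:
Mul(Mul(-15, Function('b')(2, 6)), V) = Mul(Mul(-15, -1), -16) = Mul(15, -16) = -240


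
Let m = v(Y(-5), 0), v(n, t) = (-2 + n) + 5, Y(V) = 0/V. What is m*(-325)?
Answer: -975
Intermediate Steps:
Y(V) = 0
v(n, t) = 3 + n
m = 3 (m = 3 + 0 = 3)
m*(-325) = 3*(-325) = -975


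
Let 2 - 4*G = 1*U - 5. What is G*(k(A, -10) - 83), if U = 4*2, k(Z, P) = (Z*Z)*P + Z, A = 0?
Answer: 83/4 ≈ 20.750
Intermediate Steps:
k(Z, P) = Z + P*Z² (k(Z, P) = Z²*P + Z = P*Z² + Z = Z + P*Z²)
U = 8
G = -¼ (G = ½ - (1*8 - 5)/4 = ½ - (8 - 5)/4 = ½ - ¼*3 = ½ - ¾ = -¼ ≈ -0.25000)
G*(k(A, -10) - 83) = -(0*(1 - 10*0) - 83)/4 = -(0*(1 + 0) - 83)/4 = -(0*1 - 83)/4 = -(0 - 83)/4 = -¼*(-83) = 83/4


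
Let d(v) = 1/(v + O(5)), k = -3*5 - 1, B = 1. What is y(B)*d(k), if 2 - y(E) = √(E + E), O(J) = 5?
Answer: -2/11 + √2/11 ≈ -0.053253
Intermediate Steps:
k = -16 (k = -15 - 1 = -16)
y(E) = 2 - √2*√E (y(E) = 2 - √(E + E) = 2 - √(2*E) = 2 - √2*√E)
d(v) = 1/(5 + v) (d(v) = 1/(v + 5) = 1/(5 + v))
y(B)*d(k) = (2 - √2*√1)/(5 - 16) = (2 - 1*√2*1)/(-11) = (2 - √2)*(-1/11) = -2/11 + √2/11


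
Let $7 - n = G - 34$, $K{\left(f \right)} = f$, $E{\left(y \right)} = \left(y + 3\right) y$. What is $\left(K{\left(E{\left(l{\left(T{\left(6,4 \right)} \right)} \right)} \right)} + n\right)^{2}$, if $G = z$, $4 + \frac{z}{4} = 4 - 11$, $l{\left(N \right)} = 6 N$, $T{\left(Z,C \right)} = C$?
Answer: $537289$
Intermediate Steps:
$z = -44$ ($z = -16 + 4 \left(4 - 11\right) = -16 + 4 \left(-7\right) = -16 - 28 = -44$)
$G = -44$
$E{\left(y \right)} = y \left(3 + y\right)$ ($E{\left(y \right)} = \left(3 + y\right) y = y \left(3 + y\right)$)
$n = 85$ ($n = 7 - \left(-44 - 34\right) = 7 - -78 = 7 + 78 = 85$)
$\left(K{\left(E{\left(l{\left(T{\left(6,4 \right)} \right)} \right)} \right)} + n\right)^{2} = \left(6 \cdot 4 \left(3 + 6 \cdot 4\right) + 85\right)^{2} = \left(24 \left(3 + 24\right) + 85\right)^{2} = \left(24 \cdot 27 + 85\right)^{2} = \left(648 + 85\right)^{2} = 733^{2} = 537289$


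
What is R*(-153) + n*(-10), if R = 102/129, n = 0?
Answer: -5202/43 ≈ -120.98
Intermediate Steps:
R = 34/43 (R = 102*(1/129) = 34/43 ≈ 0.79070)
R*(-153) + n*(-10) = (34/43)*(-153) + 0*(-10) = -5202/43 + 0 = -5202/43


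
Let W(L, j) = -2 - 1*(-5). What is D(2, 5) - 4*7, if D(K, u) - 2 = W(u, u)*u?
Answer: -11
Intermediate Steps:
W(L, j) = 3 (W(L, j) = -2 + 5 = 3)
D(K, u) = 2 + 3*u
D(2, 5) - 4*7 = (2 + 3*5) - 4*7 = (2 + 15) - 28 = 17 - 28 = -11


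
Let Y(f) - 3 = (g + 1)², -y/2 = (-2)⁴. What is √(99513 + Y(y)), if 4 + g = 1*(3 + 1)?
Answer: √99517 ≈ 315.46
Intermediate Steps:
g = 0 (g = -4 + 1*(3 + 1) = -4 + 1*4 = -4 + 4 = 0)
y = -32 (y = -2*(-2)⁴ = -2*16 = -32)
Y(f) = 4 (Y(f) = 3 + (0 + 1)² = 3 + 1² = 3 + 1 = 4)
√(99513 + Y(y)) = √(99513 + 4) = √99517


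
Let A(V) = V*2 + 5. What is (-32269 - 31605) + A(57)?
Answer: -63755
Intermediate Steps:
A(V) = 5 + 2*V (A(V) = 2*V + 5 = 5 + 2*V)
(-32269 - 31605) + A(57) = (-32269 - 31605) + (5 + 2*57) = -63874 + (5 + 114) = -63874 + 119 = -63755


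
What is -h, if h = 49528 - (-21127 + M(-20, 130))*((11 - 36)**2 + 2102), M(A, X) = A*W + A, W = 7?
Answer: -58099177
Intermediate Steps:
M(A, X) = 8*A (M(A, X) = A*7 + A = 7*A + A = 8*A)
h = 58099177 (h = 49528 - (-21127 + 8*(-20))*((11 - 36)**2 + 2102) = 49528 - (-21127 - 160)*((-25)**2 + 2102) = 49528 - (-21287)*(625 + 2102) = 49528 - (-21287)*2727 = 49528 - 1*(-58049649) = 49528 + 58049649 = 58099177)
-h = -1*58099177 = -58099177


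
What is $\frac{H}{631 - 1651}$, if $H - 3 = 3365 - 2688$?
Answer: $- \frac{2}{3} \approx -0.66667$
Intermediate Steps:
$H = 680$ ($H = 3 + \left(3365 - 2688\right) = 3 + 677 = 680$)
$\frac{H}{631 - 1651} = \frac{680}{631 - 1651} = \frac{680}{-1020} = 680 \left(- \frac{1}{1020}\right) = - \frac{2}{3}$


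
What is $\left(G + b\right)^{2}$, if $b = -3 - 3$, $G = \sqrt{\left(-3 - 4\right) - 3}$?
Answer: $\left(6 - i \sqrt{10}\right)^{2} \approx 26.0 - 37.947 i$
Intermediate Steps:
$G = i \sqrt{10}$ ($G = \sqrt{\left(-3 - 4\right) - 3} = \sqrt{-7 - 3} = \sqrt{-10} = i \sqrt{10} \approx 3.1623 i$)
$b = -6$ ($b = -3 - 3 = -6$)
$\left(G + b\right)^{2} = \left(i \sqrt{10} - 6\right)^{2} = \left(-6 + i \sqrt{10}\right)^{2}$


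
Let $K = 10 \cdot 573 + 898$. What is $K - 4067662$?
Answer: $-4061034$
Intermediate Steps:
$K = 6628$ ($K = 5730 + 898 = 6628$)
$K - 4067662 = 6628 - 4067662 = -4061034$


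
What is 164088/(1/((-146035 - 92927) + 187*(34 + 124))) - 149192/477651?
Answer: -16413355381013000/477651 ≈ -3.4363e+10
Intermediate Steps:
164088/(1/((-146035 - 92927) + 187*(34 + 124))) - 149192/477651 = 164088/(1/(-238962 + 187*158)) - 149192*1/477651 = 164088/(1/(-238962 + 29546)) - 149192/477651 = 164088/(1/(-209416)) - 149192/477651 = 164088/(-1/209416) - 149192/477651 = 164088*(-209416) - 149192/477651 = -34362652608 - 149192/477651 = -16413355381013000/477651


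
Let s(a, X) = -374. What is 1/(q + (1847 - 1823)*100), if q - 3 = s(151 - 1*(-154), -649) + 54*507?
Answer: 1/29407 ≈ 3.4005e-5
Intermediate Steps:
q = 27007 (q = 3 + (-374 + 54*507) = 3 + (-374 + 27378) = 3 + 27004 = 27007)
1/(q + (1847 - 1823)*100) = 1/(27007 + (1847 - 1823)*100) = 1/(27007 + 24*100) = 1/(27007 + 2400) = 1/29407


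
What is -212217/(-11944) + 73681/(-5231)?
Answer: 230061263/62479064 ≈ 3.6822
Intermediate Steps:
-212217/(-11944) + 73681/(-5231) = -212217*(-1/11944) + 73681*(-1/5231) = 212217/11944 - 73681/5231 = 230061263/62479064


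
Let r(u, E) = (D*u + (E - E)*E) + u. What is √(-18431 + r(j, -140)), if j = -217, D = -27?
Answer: 21*I*√29 ≈ 113.09*I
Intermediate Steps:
r(u, E) = -26*u (r(u, E) = (-27*u + (E - E)*E) + u = (-27*u + 0*E) + u = (-27*u + 0) + u = -27*u + u = -26*u)
√(-18431 + r(j, -140)) = √(-18431 - 26*(-217)) = √(-18431 + 5642) = √(-12789) = 21*I*√29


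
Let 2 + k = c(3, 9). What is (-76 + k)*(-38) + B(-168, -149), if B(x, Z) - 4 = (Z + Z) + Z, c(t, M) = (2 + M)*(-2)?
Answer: 3357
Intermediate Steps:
c(t, M) = -4 - 2*M
B(x, Z) = 4 + 3*Z (B(x, Z) = 4 + ((Z + Z) + Z) = 4 + (2*Z + Z) = 4 + 3*Z)
k = -24 (k = -2 + (-4 - 2*9) = -2 + (-4 - 18) = -2 - 22 = -24)
(-76 + k)*(-38) + B(-168, -149) = (-76 - 24)*(-38) + (4 + 3*(-149)) = -100*(-38) + (4 - 447) = 3800 - 443 = 3357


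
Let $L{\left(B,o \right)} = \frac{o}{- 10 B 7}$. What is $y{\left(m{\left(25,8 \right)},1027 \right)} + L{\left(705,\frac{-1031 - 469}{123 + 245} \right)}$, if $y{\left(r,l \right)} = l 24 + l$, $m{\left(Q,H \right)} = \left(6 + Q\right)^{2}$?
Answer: $\frac{1554261805}{60536} \approx 25675.0$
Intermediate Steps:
$y{\left(r,l \right)} = 25 l$ ($y{\left(r,l \right)} = 24 l + l = 25 l$)
$L{\left(B,o \right)} = - \frac{o}{70 B}$ ($L{\left(B,o \right)} = \frac{o}{\left(-70\right) B} = o \left(- \frac{1}{70 B}\right) = - \frac{o}{70 B}$)
$y{\left(m{\left(25,8 \right)},1027 \right)} + L{\left(705,\frac{-1031 - 469}{123 + 245} \right)} = 25 \cdot 1027 - \frac{\left(-1031 - 469\right) \frac{1}{123 + 245}}{70 \cdot 705} = 25675 - \frac{1}{70} \left(- \frac{1500}{368}\right) \frac{1}{705} = 25675 - \frac{1}{70} \left(\left(-1500\right) \frac{1}{368}\right) \frac{1}{705} = 25675 - \left(- \frac{75}{1288}\right) \frac{1}{705} = 25675 + \frac{5}{60536} = \frac{1554261805}{60536}$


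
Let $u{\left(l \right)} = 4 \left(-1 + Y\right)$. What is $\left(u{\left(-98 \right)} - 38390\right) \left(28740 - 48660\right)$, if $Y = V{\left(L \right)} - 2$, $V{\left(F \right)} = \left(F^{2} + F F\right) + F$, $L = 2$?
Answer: $764171040$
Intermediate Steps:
$V{\left(F \right)} = F + 2 F^{2}$ ($V{\left(F \right)} = \left(F^{2} + F^{2}\right) + F = 2 F^{2} + F = F + 2 F^{2}$)
$Y = 8$ ($Y = 2 \left(1 + 2 \cdot 2\right) - 2 = 2 \left(1 + 4\right) - 2 = 2 \cdot 5 - 2 = 10 - 2 = 8$)
$u{\left(l \right)} = 28$ ($u{\left(l \right)} = 4 \left(-1 + 8\right) = 4 \cdot 7 = 28$)
$\left(u{\left(-98 \right)} - 38390\right) \left(28740 - 48660\right) = \left(28 - 38390\right) \left(28740 - 48660\right) = \left(-38362\right) \left(-19920\right) = 764171040$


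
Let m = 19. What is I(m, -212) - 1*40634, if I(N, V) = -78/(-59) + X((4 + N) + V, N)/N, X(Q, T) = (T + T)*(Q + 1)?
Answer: -2419512/59 ≈ -41009.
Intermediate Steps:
X(Q, T) = 2*T*(1 + Q) (X(Q, T) = (2*T)*(1 + Q) = 2*T*(1 + Q))
I(N, V) = 668/59 + 2*N + 2*V (I(N, V) = -78/(-59) + (2*N*(1 + ((4 + N) + V)))/N = -78*(-1/59) + (2*N*(1 + (4 + N + V)))/N = 78/59 + (2*N*(5 + N + V))/N = 78/59 + (10 + 2*N + 2*V) = 668/59 + 2*N + 2*V)
I(m, -212) - 1*40634 = (668/59 + 2*19 + 2*(-212)) - 1*40634 = (668/59 + 38 - 424) - 40634 = -22106/59 - 40634 = -2419512/59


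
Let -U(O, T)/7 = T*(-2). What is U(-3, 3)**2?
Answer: 1764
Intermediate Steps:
U(O, T) = 14*T (U(O, T) = -7*T*(-2) = -(-14)*T = 14*T)
U(-3, 3)**2 = (14*3)**2 = 42**2 = 1764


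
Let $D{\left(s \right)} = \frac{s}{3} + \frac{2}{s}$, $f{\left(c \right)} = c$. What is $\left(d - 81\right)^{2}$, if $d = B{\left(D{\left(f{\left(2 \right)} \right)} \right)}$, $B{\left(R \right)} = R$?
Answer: $\frac{56644}{9} \approx 6293.8$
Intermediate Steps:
$D{\left(s \right)} = \frac{2}{s} + \frac{s}{3}$ ($D{\left(s \right)} = s \frac{1}{3} + \frac{2}{s} = \frac{s}{3} + \frac{2}{s} = \frac{2}{s} + \frac{s}{3}$)
$d = \frac{5}{3}$ ($d = \frac{2}{2} + \frac{1}{3} \cdot 2 = 2 \cdot \frac{1}{2} + \frac{2}{3} = 1 + \frac{2}{3} = \frac{5}{3} \approx 1.6667$)
$\left(d - 81\right)^{2} = \left(\frac{5}{3} - 81\right)^{2} = \left(- \frac{238}{3}\right)^{2} = \frac{56644}{9}$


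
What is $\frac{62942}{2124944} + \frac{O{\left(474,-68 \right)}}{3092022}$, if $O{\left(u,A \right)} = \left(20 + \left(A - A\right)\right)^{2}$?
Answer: $\frac{48867006581}{1642593399192} \approx 0.02975$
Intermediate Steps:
$O{\left(u,A \right)} = 400$ ($O{\left(u,A \right)} = \left(20 + 0\right)^{2} = 20^{2} = 400$)
$\frac{62942}{2124944} + \frac{O{\left(474,-68 \right)}}{3092022} = \frac{62942}{2124944} + \frac{400}{3092022} = 62942 \cdot \frac{1}{2124944} + 400 \cdot \frac{1}{3092022} = \frac{31471}{1062472} + \frac{200}{1546011} = \frac{48867006581}{1642593399192}$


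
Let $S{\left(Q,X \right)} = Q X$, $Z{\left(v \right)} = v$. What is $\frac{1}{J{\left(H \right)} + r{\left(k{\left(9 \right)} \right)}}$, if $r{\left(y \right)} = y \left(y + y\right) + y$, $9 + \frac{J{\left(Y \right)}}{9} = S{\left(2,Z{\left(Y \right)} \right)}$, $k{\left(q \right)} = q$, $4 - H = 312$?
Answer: $- \frac{1}{5454} \approx -0.00018335$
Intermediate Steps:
$H = -308$ ($H = 4 - 312 = -308$)
$J{\left(Y \right)} = -81 + 18 Y$ ($J{\left(Y \right)} = -81 + 9 \cdot 2 Y = -81 + 18 Y$)
$r{\left(y \right)} = y + 2 y^{2}$ ($r{\left(y \right)} = y 2 y + y = 2 y^{2} + y = y + 2 y^{2}$)
$\frac{1}{J{\left(H \right)} + r{\left(k{\left(9 \right)} \right)}} = \frac{1}{\left(-81 + 18 \left(-308\right)\right) + 9 \left(1 + 2 \cdot 9\right)} = \frac{1}{\left(-81 - 5544\right) + 9 \left(1 + 18\right)} = \frac{1}{-5625 + 9 \cdot 19} = \frac{1}{-5625 + 171} = \frac{1}{-5454} = - \frac{1}{5454}$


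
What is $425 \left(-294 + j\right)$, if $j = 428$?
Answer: $56950$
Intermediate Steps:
$425 \left(-294 + j\right) = 425 \left(-294 + 428\right) = 425 \cdot 134 = 56950$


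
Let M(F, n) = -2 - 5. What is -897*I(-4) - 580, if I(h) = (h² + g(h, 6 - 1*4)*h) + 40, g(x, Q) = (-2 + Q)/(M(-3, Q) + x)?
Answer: -50812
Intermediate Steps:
M(F, n) = -7
g(x, Q) = (-2 + Q)/(-7 + x)
I(h) = 40 + h² (I(h) = (h² + ((-2 + (6 - 1*4))/(-7 + h))*h) + 40 = (h² + ((-2 + (6 - 4))/(-7 + h))*h) + 40 = (h² + ((-2 + 2)/(-7 + h))*h) + 40 = (h² + (0/(-7 + h))*h) + 40 = (h² + 0*h) + 40 = (h² + 0) + 40 = h² + 40 = 40 + h²)
-897*I(-4) - 580 = -897*(40 + (-4)²) - 580 = -897*(40 + 16) - 580 = -897*56 - 580 = -50232 - 580 = -50812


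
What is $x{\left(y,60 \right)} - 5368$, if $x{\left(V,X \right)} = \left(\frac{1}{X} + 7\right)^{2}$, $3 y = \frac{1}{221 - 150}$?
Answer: $- \frac{19147559}{3600} \approx -5318.8$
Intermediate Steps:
$y = \frac{1}{213}$ ($y = \frac{1}{3 \left(221 - 150\right)} = \frac{1}{3 \cdot 71} = \frac{1}{3} \cdot \frac{1}{71} = \frac{1}{213} \approx 0.0046948$)
$x{\left(V,X \right)} = \left(7 + \frac{1}{X}\right)^{2}$
$x{\left(y,60 \right)} - 5368 = \frac{\left(1 + 7 \cdot 60\right)^{2}}{3600} - 5368 = \frac{\left(1 + 420\right)^{2}}{3600} - 5368 = \frac{421^{2}}{3600} - 5368 = \frac{1}{3600} \cdot 177241 - 5368 = \frac{177241}{3600} - 5368 = - \frac{19147559}{3600}$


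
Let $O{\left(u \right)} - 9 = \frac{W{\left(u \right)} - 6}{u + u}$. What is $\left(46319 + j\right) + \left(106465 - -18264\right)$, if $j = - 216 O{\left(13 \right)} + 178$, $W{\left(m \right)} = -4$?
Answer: $\frac{2201746}{13} \approx 1.6937 \cdot 10^{5}$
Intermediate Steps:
$O{\left(u \right)} = 9 - \frac{5}{u}$ ($O{\left(u \right)} = 9 + \frac{-4 - 6}{u + u} = 9 - \frac{10}{2 u} = 9 - 10 \frac{1}{2 u} = 9 - \frac{5}{u}$)
$j = - \frac{21878}{13}$ ($j = - 216 \left(9 - \frac{5}{13}\right) + 178 = \left(-216\right) \frac{112}{13} + 178 = - \frac{24192}{13} + 178 = - \frac{21878}{13} \approx -1682.9$)
$\left(46319 + j\right) + \left(106465 - -18264\right) = \left(46319 - \frac{21878}{13}\right) + \left(106465 - -18264\right) = \frac{580269}{13} + \left(106465 + 18264\right) = \frac{580269}{13} + 124729 = \frac{2201746}{13}$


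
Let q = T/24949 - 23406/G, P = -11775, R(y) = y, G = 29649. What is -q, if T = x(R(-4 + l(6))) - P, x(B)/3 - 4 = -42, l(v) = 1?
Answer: 79406435/246570967 ≈ 0.32204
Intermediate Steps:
x(B) = -114 (x(B) = 12 + 3*(-42) = 12 - 126 = -114)
T = 11661 (T = -114 - 1*(-11775) = -114 + 11775 = 11661)
q = -79406435/246570967 (q = 11661/24949 - 23406/29649 = 11661*(1/24949) - 23406*1/29649 = 11661/24949 - 7802/9883 = -79406435/246570967 ≈ -0.32204)
-q = -1*(-79406435/246570967) = 79406435/246570967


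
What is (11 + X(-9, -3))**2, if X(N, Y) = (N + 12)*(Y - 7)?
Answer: 361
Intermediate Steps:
X(N, Y) = (-7 + Y)*(12 + N) (X(N, Y) = (12 + N)*(-7 + Y) = (-7 + Y)*(12 + N))
(11 + X(-9, -3))**2 = (11 + (-84 - 7*(-9) + 12*(-3) - 9*(-3)))**2 = (11 + (-84 + 63 - 36 + 27))**2 = (11 - 30)**2 = (-19)**2 = 361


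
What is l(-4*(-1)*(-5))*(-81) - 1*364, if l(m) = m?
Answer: 1256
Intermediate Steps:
l(-4*(-1)*(-5))*(-81) - 1*364 = (-4*(-1)*(-5))*(-81) - 1*364 = (4*(-5))*(-81) - 364 = -20*(-81) - 364 = 1620 - 364 = 1256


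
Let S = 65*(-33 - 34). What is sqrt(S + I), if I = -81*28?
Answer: I*sqrt(6623) ≈ 81.382*I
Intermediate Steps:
S = -4355 (S = 65*(-67) = -4355)
I = -2268
sqrt(S + I) = sqrt(-4355 - 2268) = sqrt(-6623) = I*sqrt(6623)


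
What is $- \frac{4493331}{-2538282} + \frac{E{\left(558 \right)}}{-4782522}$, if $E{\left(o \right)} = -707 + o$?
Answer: $\frac{1790819380400}{1011615792267} \approx 1.7703$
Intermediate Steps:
$- \frac{4493331}{-2538282} + \frac{E{\left(558 \right)}}{-4782522} = - \frac{4493331}{-2538282} + \frac{-707 + 558}{-4782522} = \left(-4493331\right) \left(- \frac{1}{2538282}\right) - - \frac{149}{4782522} = \frac{1497777}{846094} + \frac{149}{4782522} = \frac{1790819380400}{1011615792267}$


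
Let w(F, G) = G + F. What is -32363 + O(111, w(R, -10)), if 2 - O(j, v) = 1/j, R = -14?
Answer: -3592072/111 ≈ -32361.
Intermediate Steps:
w(F, G) = F + G
O(j, v) = 2 - 1/j
-32363 + O(111, w(R, -10)) = -32363 + (2 - 1/111) = -32363 + 221/111 = -3592072/111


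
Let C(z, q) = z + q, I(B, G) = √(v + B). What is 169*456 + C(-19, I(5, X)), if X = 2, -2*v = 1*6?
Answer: 77045 + √2 ≈ 77046.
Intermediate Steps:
v = -3 (v = -6/2 = -½*6 = -3)
I(B, G) = √(-3 + B)
C(z, q) = q + z
169*456 + C(-19, I(5, X)) = 169*456 + (√(-3 + 5) - 19) = 77064 + (√2 - 19) = 77064 + (-19 + √2) = 77045 + √2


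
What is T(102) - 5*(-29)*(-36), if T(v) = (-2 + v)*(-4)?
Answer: -5620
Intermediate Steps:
T(v) = 8 - 4*v
T(102) - 5*(-29)*(-36) = (8 - 4*102) - 5*(-29)*(-36) = (8 - 408) - (-145)*(-36) = -400 - 1*5220 = -400 - 5220 = -5620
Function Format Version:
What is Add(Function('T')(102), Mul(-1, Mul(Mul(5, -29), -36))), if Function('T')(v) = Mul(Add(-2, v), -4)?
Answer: -5620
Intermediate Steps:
Function('T')(v) = Add(8, Mul(-4, v))
Add(Function('T')(102), Mul(-1, Mul(Mul(5, -29), -36))) = Add(Add(8, Mul(-4, 102)), Mul(-1, Mul(Mul(5, -29), -36))) = Add(Add(8, -408), Mul(-1, Mul(-145, -36))) = Add(-400, Mul(-1, 5220)) = Add(-400, -5220) = -5620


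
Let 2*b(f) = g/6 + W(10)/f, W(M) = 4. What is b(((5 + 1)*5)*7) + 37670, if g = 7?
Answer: 5273883/140 ≈ 37671.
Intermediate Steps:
b(f) = 7/12 + 2/f (b(f) = (7/6 + 4/f)/2 = 7/12 + 2/f)
b(((5 + 1)*5)*7) + 37670 = (7/12 + 2/((((5 + 1)*5)*7))) + 37670 = (7/12 + 2/(((6*5)*7))) + 37670 = (7/12 + 2/((30*7))) + 37670 = (7/12 + 2/210) + 37670 = (7/12 + 2*(1/210)) + 37670 = (7/12 + 1/105) + 37670 = 83/140 + 37670 = 5273883/140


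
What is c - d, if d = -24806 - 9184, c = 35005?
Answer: 68995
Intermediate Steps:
d = -33990
c - d = 35005 - 1*(-33990) = 35005 + 33990 = 68995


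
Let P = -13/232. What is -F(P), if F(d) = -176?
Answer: 176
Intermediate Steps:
P = -13/232 (P = -13*1/232 = -13/232 ≈ -0.056035)
-F(P) = -1*(-176) = 176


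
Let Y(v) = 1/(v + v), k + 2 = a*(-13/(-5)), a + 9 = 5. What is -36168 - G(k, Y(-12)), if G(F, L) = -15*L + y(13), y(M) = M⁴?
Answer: -517837/8 ≈ -64730.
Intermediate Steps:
a = -4 (a = -9 + 5 = -4)
k = -62/5 (k = -2 - (-52)/(-5) = -2 - (-52)*(-1)/5 = -2 - 4*13/5 = -2 - 52/5 = -62/5 ≈ -12.400)
Y(v) = 1/(2*v)
G(F, L) = 28561 - 15*L (G(F, L) = -15*L + 13⁴ = -15*L + 28561 = 28561 - 15*L)
-36168 - G(k, Y(-12)) = -36168 - (28561 - 15/(2*(-12))) = -36168 - (28561 - 15*(-1)/(2*12)) = -36168 - (28561 - 15*(-1/24)) = -36168 - (28561 + 5/8) = -36168 - 1*228493/8 = -36168 - 228493/8 = -517837/8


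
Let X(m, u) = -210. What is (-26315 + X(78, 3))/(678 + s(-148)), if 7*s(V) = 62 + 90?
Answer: -185675/4898 ≈ -37.908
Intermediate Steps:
s(V) = 152/7 (s(V) = (62 + 90)/7 = (⅐)*152 = 152/7)
(-26315 + X(78, 3))/(678 + s(-148)) = (-26315 - 210)/(678 + 152/7) = -26525/4898/7 = -26525*7/4898 = -185675/4898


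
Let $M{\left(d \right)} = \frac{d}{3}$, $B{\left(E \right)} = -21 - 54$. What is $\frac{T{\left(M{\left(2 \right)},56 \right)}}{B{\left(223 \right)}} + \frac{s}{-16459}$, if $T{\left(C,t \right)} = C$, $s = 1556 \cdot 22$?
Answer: $- \frac{7735118}{3703275} \approx -2.0887$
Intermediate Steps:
$B{\left(E \right)} = -75$
$M{\left(d \right)} = \frac{d}{3}$ ($M{\left(d \right)} = d \frac{1}{3} = \frac{d}{3}$)
$s = 34232$
$\frac{T{\left(M{\left(2 \right)},56 \right)}}{B{\left(223 \right)}} + \frac{s}{-16459} = \frac{\frac{1}{3} \cdot 2}{-75} + \frac{34232}{-16459} = \frac{2}{3} \left(- \frac{1}{75}\right) + 34232 \left(- \frac{1}{16459}\right) = - \frac{2}{225} - \frac{34232}{16459} = - \frac{7735118}{3703275}$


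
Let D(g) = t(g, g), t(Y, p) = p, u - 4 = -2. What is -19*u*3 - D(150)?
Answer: -264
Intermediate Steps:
u = 2 (u = 4 - 2 = 2)
D(g) = g
-19*u*3 - D(150) = -19*2*3 - 1*150 = -38*3 - 150 = -114 - 150 = -264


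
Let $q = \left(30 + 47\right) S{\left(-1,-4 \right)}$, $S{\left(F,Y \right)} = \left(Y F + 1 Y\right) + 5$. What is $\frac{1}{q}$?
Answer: $\frac{1}{385} \approx 0.0025974$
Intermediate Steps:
$S{\left(F,Y \right)} = 5 + Y + F Y$ ($S{\left(F,Y \right)} = \left(F Y + Y\right) + 5 = \left(Y + F Y\right) + 5 = 5 + Y + F Y$)
$q = 385$ ($q = \left(30 + 47\right) \left(5 - 4 - -4\right) = 77 \left(5 - 4 + 4\right) = 77 \cdot 5 = 385$)
$\frac{1}{q} = \frac{1}{385}$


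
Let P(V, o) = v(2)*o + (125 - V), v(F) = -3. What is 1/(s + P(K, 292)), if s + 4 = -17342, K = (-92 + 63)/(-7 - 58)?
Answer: -65/1176334 ≈ -5.5256e-5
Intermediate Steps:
K = 29/65 (K = -29/(-65) = -29*(-1/65) = 29/65 ≈ 0.44615)
P(V, o) = 125 - V - 3*o (P(V, o) = -3*o + (125 - V) = 125 - V - 3*o)
s = -17346 (s = -4 - 17342 = -17346)
1/(s + P(K, 292)) = 1/(-17346 + (125 - 1*29/65 - 3*292)) = 1/(-17346 + (125 - 29/65 - 876)) = 1/(-17346 - 48844/65) = 1/(-1176334/65) = -65/1176334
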